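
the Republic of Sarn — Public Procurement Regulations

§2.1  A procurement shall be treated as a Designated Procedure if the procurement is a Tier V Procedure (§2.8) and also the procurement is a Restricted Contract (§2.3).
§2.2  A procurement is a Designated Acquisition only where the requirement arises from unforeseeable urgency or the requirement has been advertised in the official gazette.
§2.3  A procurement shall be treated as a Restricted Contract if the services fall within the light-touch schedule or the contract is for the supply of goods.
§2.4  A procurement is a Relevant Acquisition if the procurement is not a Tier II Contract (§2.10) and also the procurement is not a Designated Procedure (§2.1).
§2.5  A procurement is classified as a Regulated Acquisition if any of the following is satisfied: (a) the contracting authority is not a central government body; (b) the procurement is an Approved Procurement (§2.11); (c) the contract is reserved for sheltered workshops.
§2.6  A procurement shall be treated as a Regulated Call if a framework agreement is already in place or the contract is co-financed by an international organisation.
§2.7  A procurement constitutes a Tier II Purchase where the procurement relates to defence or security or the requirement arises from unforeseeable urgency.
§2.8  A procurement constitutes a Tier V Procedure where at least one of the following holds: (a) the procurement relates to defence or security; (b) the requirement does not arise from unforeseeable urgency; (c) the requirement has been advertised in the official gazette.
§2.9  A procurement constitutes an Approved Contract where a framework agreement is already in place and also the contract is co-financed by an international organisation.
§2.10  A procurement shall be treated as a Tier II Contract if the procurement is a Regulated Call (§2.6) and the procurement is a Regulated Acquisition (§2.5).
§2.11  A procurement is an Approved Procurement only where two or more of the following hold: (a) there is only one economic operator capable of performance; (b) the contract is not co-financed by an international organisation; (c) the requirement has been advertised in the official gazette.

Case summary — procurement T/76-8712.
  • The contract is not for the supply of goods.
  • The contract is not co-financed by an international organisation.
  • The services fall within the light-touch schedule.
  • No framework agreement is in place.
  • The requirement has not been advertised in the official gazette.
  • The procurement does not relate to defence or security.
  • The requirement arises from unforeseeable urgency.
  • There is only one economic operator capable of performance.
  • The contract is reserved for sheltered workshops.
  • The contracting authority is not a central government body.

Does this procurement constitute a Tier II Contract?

No

§2.6 — Regulated Call: [a framework agreement is already in place? no] OR [the contract is co-financed by an international organisation? no] → not satisfied.
§2.11 — Approved Procurement: there is only one economic operator capable of performance? yes; the contract is not co-financed by an international organisation? yes; the requirement has been advertised in the official gazette? no — 2 of 3 hold (need ≥2) → satisfied.
§2.5 — Regulated Acquisition: [the contracting authority is not a central government body? yes] OR [Approved Procurement (§2.11)? yes] OR [the contract is reserved for sheltered workshops? yes] → satisfied.
§2.10 — Tier II Contract: [Regulated Call (§2.6)? no] AND [Regulated Acquisition (§2.5)? yes] → not satisfied.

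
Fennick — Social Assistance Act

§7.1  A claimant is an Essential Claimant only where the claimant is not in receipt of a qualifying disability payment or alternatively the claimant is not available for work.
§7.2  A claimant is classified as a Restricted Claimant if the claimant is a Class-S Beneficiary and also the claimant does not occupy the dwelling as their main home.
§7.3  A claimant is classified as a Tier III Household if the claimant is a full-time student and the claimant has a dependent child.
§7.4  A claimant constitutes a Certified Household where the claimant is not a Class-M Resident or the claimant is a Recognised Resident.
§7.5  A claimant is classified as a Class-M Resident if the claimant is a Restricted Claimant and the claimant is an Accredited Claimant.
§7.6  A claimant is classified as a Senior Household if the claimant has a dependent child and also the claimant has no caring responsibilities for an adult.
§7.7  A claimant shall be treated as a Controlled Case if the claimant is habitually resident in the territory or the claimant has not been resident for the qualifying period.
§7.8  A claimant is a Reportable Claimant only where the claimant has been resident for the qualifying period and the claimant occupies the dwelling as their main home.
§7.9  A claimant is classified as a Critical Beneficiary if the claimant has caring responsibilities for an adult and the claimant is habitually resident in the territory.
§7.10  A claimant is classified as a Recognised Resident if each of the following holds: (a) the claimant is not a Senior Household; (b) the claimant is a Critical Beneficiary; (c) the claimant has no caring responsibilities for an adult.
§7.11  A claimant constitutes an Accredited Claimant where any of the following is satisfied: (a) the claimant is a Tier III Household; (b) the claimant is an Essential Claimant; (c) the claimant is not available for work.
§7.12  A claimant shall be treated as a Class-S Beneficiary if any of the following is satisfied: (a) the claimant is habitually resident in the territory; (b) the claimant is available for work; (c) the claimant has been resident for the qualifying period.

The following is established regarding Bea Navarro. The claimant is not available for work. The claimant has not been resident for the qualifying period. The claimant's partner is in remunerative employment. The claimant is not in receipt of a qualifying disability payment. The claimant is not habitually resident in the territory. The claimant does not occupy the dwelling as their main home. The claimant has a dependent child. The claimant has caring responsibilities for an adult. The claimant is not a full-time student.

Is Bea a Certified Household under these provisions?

§7.12 — Class-S Beneficiary: [the claimant is habitually resident in the territory? no] OR [the claimant is available for work? no] OR [the claimant has been resident for the qualifying period? no] → not satisfied.
§7.2 — Restricted Claimant: [Class-S Beneficiary (§7.12)? no] AND [the claimant does not occupy the dwelling as their main home? yes] → not satisfied.
§7.3 — Tier III Household: [the claimant is a full-time student? no] AND [the claimant has a dependent child? yes] → not satisfied.
§7.1 — Essential Claimant: [the claimant is not in receipt of a qualifying disability payment? yes] OR [the claimant is not available for work? yes] → satisfied.
§7.11 — Accredited Claimant: [Tier III Household (§7.3)? no] OR [Essential Claimant (§7.1)? yes] OR [the claimant is not available for work? yes] → satisfied.
§7.5 — Class-M Resident: [Restricted Claimant (§7.2)? no] AND [Accredited Claimant (§7.11)? yes] → not satisfied.
§7.6 — Senior Household: [the claimant has a dependent child? yes] AND [the claimant has no caring responsibilities for an adult? no] → not satisfied.
§7.9 — Critical Beneficiary: [the claimant has caring responsibilities for an adult? yes] AND [the claimant is habitually resident in the territory? no] → not satisfied.
§7.10 — Recognised Resident: [not a Senior Household (§7.6)? yes] AND [Critical Beneficiary (§7.9)? no] AND [the claimant has no caring responsibilities for an adult? no] → not satisfied.
§7.4 — Certified Household: [not a Class-M Resident (§7.5)? yes] OR [Recognised Resident (§7.10)? no] → satisfied.

Yes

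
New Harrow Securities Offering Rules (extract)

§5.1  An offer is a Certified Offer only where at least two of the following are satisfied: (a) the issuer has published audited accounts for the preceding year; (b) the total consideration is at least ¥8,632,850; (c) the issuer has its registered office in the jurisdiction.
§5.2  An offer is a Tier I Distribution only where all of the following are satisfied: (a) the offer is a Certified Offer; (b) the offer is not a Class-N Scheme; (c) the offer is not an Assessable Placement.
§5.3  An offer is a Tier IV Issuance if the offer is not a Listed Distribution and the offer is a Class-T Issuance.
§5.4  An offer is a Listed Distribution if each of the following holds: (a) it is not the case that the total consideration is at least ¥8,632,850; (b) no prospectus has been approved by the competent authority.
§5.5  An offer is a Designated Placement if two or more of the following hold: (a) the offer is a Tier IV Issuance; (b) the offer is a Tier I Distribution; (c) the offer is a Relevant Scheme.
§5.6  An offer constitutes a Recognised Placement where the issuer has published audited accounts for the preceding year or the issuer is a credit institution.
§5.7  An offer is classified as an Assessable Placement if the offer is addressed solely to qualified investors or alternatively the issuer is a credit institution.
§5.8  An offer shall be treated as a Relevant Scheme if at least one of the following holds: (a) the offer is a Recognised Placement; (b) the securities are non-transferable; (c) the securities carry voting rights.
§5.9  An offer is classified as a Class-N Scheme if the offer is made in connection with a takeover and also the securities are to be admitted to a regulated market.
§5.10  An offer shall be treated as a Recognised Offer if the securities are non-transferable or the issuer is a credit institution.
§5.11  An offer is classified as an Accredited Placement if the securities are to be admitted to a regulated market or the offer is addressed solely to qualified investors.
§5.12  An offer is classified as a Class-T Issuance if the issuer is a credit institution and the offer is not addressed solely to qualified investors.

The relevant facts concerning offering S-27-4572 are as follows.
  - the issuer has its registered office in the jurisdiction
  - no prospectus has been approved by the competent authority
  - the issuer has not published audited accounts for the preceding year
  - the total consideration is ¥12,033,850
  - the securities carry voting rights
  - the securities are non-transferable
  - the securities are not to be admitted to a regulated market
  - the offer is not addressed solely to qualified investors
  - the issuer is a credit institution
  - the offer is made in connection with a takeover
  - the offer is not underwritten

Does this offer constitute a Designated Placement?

Yes

§5.4 — Listed Distribution: [total consideration: ¥12,033,850 ≥ ¥8,632,850? yes, so negated condition no] AND [no prospectus has been approved by the competent authority? yes] → not satisfied.
§5.12 — Class-T Issuance: [the issuer is a credit institution? yes] AND [the offer is not addressed solely to qualified investors? yes] → satisfied.
§5.3 — Tier IV Issuance: [not a Listed Distribution (§5.4)? yes] AND [Class-T Issuance (§5.12)? yes] → satisfied.
§5.1 — Certified Offer: the issuer has published audited accounts for the preceding year? no; total consideration: ¥12,033,850 ≥ ¥8,632,850? yes; the issuer has its registered office in the jurisdiction? yes — 2 of 3 hold (need ≥2) → satisfied.
§5.9 — Class-N Scheme: [the offer is made in connection with a takeover? yes] AND [the securities are to be admitted to a regulated market? no] → not satisfied.
§5.7 — Assessable Placement: [the offer is addressed solely to qualified investors? no] OR [the issuer is a credit institution? yes] → satisfied.
§5.2 — Tier I Distribution: [Certified Offer (§5.1)? yes] AND [not a Class-N Scheme (§5.9)? yes] AND [not an Assessable Placement (§5.7)? no] → not satisfied.
§5.6 — Recognised Placement: [the issuer has published audited accounts for the preceding year? no] OR [the issuer is a credit institution? yes] → satisfied.
§5.8 — Relevant Scheme: [Recognised Placement (§5.6)? yes] OR [the securities are non-transferable? yes] OR [the securities carry voting rights? yes] → satisfied.
§5.5 — Designated Placement: Tier IV Issuance (§5.3)? yes; Tier I Distribution (§5.2)? no; Relevant Scheme (§5.8)? yes — 2 of 3 hold (need ≥2) → satisfied.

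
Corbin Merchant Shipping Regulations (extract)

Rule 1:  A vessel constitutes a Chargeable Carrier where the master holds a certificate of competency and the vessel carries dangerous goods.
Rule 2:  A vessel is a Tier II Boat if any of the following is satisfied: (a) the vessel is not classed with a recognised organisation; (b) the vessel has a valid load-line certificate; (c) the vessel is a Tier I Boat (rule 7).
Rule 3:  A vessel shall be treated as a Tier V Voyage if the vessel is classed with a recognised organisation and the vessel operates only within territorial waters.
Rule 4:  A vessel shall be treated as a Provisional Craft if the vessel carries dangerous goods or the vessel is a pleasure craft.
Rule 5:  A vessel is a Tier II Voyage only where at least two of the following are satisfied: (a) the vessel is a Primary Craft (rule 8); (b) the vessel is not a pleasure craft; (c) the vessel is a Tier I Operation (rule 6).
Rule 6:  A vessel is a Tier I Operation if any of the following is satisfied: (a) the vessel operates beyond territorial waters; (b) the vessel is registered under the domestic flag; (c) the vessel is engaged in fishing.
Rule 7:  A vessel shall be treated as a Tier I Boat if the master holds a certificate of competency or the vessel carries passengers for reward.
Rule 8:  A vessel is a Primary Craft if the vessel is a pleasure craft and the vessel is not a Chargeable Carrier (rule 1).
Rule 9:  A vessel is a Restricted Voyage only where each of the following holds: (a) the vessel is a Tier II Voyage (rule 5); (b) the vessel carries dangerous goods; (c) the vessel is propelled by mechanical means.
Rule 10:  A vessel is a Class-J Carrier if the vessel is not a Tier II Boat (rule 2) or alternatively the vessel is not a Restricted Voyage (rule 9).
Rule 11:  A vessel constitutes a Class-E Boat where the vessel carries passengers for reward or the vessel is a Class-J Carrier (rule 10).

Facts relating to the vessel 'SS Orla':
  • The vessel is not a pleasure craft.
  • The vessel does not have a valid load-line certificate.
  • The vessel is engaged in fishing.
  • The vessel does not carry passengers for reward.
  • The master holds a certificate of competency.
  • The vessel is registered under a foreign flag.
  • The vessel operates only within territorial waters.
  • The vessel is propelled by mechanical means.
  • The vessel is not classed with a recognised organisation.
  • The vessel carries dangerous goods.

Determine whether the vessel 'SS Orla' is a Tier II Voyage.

Under rule 1: the master holds a certificate of competency? yes; and the vessel carries dangerous goods? yes. So the vessel is a Chargeable Carrier.
Under rule 8: the vessel is a pleasure craft? no; and not a Chargeable Carrier (rule 1)? no. So the vessel is not a Primary Craft.
Under rule 6: the vessel operates beyond territorial waters? no; or the vessel is registered under the domestic flag? no; or the vessel is engaged in fishing? yes. So the vessel is a Tier I Operation.
Under rule 5: Primary Craft (rule 8)? no; the vessel is not a pleasure craft? yes; Tier I Operation (rule 6)? yes — 2 of 3 hold (need ≥2) → satisfied.

Yes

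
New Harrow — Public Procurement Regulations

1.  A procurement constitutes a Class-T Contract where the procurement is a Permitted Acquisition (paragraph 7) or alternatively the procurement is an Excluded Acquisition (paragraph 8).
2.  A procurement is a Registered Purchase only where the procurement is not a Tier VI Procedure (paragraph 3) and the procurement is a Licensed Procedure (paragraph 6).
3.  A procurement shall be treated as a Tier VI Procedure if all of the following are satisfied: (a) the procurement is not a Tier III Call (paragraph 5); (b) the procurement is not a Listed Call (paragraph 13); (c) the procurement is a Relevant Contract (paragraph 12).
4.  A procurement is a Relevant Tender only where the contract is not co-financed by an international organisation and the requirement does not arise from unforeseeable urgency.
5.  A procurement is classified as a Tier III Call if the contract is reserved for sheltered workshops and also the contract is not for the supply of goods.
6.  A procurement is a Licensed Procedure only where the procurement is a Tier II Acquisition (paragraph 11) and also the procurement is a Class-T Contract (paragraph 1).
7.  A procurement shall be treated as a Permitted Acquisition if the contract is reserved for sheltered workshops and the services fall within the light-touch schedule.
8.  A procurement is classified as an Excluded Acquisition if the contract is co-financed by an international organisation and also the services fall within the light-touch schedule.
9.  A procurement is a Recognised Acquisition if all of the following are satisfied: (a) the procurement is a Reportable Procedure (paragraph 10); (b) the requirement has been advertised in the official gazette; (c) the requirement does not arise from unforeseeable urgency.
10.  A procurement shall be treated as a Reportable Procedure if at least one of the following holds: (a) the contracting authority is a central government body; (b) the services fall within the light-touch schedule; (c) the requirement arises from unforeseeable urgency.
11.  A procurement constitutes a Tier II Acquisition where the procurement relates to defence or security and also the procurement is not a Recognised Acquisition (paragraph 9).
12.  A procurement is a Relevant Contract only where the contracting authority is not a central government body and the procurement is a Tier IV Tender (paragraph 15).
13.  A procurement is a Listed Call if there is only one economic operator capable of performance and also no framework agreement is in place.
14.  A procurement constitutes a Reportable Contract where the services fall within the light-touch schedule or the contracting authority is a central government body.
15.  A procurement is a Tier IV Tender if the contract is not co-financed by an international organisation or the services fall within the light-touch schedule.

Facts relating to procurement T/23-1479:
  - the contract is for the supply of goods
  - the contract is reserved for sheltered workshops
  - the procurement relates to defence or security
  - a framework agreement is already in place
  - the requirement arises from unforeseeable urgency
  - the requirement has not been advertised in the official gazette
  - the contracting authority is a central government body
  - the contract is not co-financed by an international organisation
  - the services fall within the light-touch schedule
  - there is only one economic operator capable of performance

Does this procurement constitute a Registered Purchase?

Under paragraph 5: the contract is reserved for sheltered workshops? yes; and the contract is not for the supply of goods? no. So the procurement is not a Tier III Call.
Under paragraph 13: there is only one economic operator capable of performance? yes; and no framework agreement is in place? no. So the procurement is not a Listed Call.
Under paragraph 15: the contract is not co-financed by an international organisation? yes; or the services fall within the light-touch schedule? yes. So the procurement is a Tier IV Tender.
Under paragraph 12: the contracting authority is not a central government body? no; and Tier IV Tender (paragraph 15)? yes. So the procurement is not a Relevant Contract.
Under paragraph 3: not a Tier III Call (paragraph 5)? yes; and not a Listed Call (paragraph 13)? yes; and Relevant Contract (paragraph 12)? no. So the procurement is not a Tier VI Procedure.
Under paragraph 10: the contracting authority is a central government body? yes; or the services fall within the light-touch schedule? yes; or the requirement arises from unforeseeable urgency? yes. So the procurement is a Reportable Procedure.
Under paragraph 9: Reportable Procedure (paragraph 10)? yes; and the requirement has been advertised in the official gazette? no; and the requirement does not arise from unforeseeable urgency? no. So the procurement is not a Recognised Acquisition.
Under paragraph 11: the procurement relates to defence or security? yes; and not a Recognised Acquisition (paragraph 9)? yes. So the procurement is a Tier II Acquisition.
Under paragraph 7: the contract is reserved for sheltered workshops? yes; and the services fall within the light-touch schedule? yes. So the procurement is a Permitted Acquisition.
Under paragraph 8: the contract is co-financed by an international organisation? no; and the services fall within the light-touch schedule? yes. So the procurement is not an Excluded Acquisition.
Under paragraph 1: Permitted Acquisition (paragraph 7)? yes; or Excluded Acquisition (paragraph 8)? no. So the procurement is a Class-T Contract.
Under paragraph 6: Tier II Acquisition (paragraph 11)? yes; and Class-T Contract (paragraph 1)? yes. So the procurement is a Licensed Procedure.
Under paragraph 2: not a Tier VI Procedure (paragraph 3)? yes; and Licensed Procedure (paragraph 6)? yes. So the procurement is a Registered Purchase.

Yes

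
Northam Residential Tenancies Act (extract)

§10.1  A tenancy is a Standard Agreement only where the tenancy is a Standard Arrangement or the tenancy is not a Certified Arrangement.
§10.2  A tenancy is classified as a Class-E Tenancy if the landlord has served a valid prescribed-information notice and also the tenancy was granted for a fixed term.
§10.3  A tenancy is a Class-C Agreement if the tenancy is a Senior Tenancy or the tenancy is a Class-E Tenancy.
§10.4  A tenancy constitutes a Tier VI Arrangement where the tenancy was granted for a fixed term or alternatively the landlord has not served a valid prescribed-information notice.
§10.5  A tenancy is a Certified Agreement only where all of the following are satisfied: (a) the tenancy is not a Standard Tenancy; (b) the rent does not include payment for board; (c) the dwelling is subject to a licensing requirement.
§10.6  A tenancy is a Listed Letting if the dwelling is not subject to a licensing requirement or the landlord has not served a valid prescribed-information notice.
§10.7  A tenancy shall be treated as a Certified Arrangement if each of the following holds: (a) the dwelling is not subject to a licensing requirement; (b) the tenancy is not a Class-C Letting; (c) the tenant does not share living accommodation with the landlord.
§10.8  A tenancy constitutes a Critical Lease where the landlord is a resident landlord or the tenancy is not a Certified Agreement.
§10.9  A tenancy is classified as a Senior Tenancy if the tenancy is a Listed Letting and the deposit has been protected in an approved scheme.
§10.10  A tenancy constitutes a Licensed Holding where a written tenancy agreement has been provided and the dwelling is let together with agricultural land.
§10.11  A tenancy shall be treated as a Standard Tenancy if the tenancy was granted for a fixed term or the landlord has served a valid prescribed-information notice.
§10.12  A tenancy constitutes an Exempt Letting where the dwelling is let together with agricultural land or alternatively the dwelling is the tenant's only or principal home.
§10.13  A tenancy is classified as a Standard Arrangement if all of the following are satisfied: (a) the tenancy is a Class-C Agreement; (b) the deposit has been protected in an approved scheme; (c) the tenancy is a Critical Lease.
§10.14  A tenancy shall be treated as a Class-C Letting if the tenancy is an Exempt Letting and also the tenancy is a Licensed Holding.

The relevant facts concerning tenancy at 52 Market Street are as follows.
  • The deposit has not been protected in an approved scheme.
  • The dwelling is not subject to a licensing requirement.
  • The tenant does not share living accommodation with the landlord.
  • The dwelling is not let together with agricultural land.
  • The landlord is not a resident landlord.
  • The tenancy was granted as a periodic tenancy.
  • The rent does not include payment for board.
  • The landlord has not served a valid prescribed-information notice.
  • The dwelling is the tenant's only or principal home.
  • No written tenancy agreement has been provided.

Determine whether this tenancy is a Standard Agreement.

No

§10.6 — Listed Letting: [the dwelling is not subject to a licensing requirement? yes] OR [the landlord has not served a valid prescribed-information notice? yes] → satisfied.
§10.9 — Senior Tenancy: [Listed Letting (§10.6)? yes] AND [the deposit has been protected in an approved scheme? no] → not satisfied.
§10.2 — Class-E Tenancy: [the landlord has served a valid prescribed-information notice? no] AND [the tenancy was granted for a fixed term? no] → not satisfied.
§10.3 — Class-C Agreement: [Senior Tenancy (§10.9)? no] OR [Class-E Tenancy (§10.2)? no] → not satisfied.
§10.11 — Standard Tenancy: [the tenancy was granted for a fixed term? no] OR [the landlord has served a valid prescribed-information notice? no] → not satisfied.
§10.5 — Certified Agreement: [not a Standard Tenancy (§10.11)? yes] AND [the rent does not include payment for board? yes] AND [the dwelling is subject to a licensing requirement? no] → not satisfied.
§10.8 — Critical Lease: [the landlord is a resident landlord? no] OR [not a Certified Agreement (§10.5)? yes] → satisfied.
§10.13 — Standard Arrangement: [Class-C Agreement (§10.3)? no] AND [the deposit has been protected in an approved scheme? no] AND [Critical Lease (§10.8)? yes] → not satisfied.
§10.12 — Exempt Letting: [the dwelling is let together with agricultural land? no] OR [the dwelling is the tenant's only or principal home? yes] → satisfied.
§10.10 — Licensed Holding: [a written tenancy agreement has been provided? no] AND [the dwelling is let together with agricultural land? no] → not satisfied.
§10.14 — Class-C Letting: [Exempt Letting (§10.12)? yes] AND [Licensed Holding (§10.10)? no] → not satisfied.
§10.7 — Certified Arrangement: [the dwelling is not subject to a licensing requirement? yes] AND [not a Class-C Letting (§10.14)? yes] AND [the tenant does not share living accommodation with the landlord? yes] → satisfied.
§10.1 — Standard Agreement: [Standard Arrangement (§10.13)? no] OR [not a Certified Arrangement (§10.7)? no] → not satisfied.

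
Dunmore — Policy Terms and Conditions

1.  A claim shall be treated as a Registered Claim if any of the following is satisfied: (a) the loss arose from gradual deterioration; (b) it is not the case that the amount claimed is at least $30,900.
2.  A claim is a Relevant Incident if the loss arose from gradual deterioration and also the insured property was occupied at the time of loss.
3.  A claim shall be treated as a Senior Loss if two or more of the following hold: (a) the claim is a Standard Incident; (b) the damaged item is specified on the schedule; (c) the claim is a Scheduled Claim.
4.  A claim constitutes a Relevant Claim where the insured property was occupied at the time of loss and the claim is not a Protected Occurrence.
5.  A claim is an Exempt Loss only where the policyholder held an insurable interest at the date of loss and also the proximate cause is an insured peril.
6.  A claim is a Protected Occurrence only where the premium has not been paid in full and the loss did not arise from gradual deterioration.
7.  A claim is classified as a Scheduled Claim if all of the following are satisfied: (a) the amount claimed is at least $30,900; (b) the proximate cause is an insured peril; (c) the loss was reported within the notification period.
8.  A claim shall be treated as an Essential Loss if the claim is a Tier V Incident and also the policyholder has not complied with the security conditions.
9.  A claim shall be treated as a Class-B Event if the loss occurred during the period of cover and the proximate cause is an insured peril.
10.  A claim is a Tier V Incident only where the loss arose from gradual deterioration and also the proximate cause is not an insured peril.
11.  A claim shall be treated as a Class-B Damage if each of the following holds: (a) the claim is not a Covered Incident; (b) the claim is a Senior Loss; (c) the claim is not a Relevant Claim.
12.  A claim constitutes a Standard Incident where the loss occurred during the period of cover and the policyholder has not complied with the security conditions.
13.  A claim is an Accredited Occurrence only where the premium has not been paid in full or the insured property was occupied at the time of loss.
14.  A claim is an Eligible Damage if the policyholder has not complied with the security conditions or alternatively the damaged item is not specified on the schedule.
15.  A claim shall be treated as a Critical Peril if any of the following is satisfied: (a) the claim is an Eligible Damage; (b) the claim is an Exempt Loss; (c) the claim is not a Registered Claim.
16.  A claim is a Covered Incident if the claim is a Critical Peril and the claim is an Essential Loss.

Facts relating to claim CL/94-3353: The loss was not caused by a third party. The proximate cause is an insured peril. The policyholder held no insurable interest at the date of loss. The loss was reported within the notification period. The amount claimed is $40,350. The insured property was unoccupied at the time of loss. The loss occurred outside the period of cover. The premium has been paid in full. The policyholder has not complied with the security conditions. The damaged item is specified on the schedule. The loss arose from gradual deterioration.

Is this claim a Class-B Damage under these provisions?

Under paragraph 14: the policyholder has not complied with the security conditions? yes; or the damaged item is not specified on the schedule? no. So the claim is an Eligible Damage.
Under paragraph 5: the policyholder held an insurable interest at the date of loss? no; and the proximate cause is an insured peril? yes. So the claim is not an Exempt Loss.
Under paragraph 1: the loss arose from gradual deterioration? yes; or amount claimed: $40,350 ≥ $30,900? yes, so negated condition no. So the claim is a Registered Claim.
Under paragraph 15: Eligible Damage (paragraph 14)? yes; or Exempt Loss (paragraph 5)? no; or not a Registered Claim (paragraph 1)? no. So the claim is a Critical Peril.
Under paragraph 10: the loss arose from gradual deterioration? yes; and the proximate cause is not an insured peril? no. So the claim is not a Tier V Incident.
Under paragraph 8: Tier V Incident (paragraph 10)? no; and the policyholder has not complied with the security conditions? yes. So the claim is not an Essential Loss.
Under paragraph 16: Critical Peril (paragraph 15)? yes; and Essential Loss (paragraph 8)? no. So the claim is not a Covered Incident.
Under paragraph 12: the loss occurred during the period of cover? no; and the policyholder has not complied with the security conditions? yes. So the claim is not a Standard Incident.
Under paragraph 7: amount claimed: $40,350 ≥ $30,900? yes; and the proximate cause is an insured peril? yes; and the loss was reported within the notification period? yes. So the claim is a Scheduled Claim.
Under paragraph 3: Standard Incident (paragraph 12)? no; the damaged item is specified on the schedule? yes; Scheduled Claim (paragraph 7)? yes — 2 of 3 hold (need ≥2) → satisfied.
Under paragraph 6: the premium has not been paid in full? no; and the loss did not arise from gradual deterioration? no. So the claim is not a Protected Occurrence.
Under paragraph 4: the insured property was occupied at the time of loss? no; and not a Protected Occurrence (paragraph 6)? yes. So the claim is not a Relevant Claim.
Under paragraph 11: not a Covered Incident (paragraph 16)? yes; and Senior Loss (paragraph 3)? yes; and not a Relevant Claim (paragraph 4)? yes. So the claim is a Class-B Damage.

Yes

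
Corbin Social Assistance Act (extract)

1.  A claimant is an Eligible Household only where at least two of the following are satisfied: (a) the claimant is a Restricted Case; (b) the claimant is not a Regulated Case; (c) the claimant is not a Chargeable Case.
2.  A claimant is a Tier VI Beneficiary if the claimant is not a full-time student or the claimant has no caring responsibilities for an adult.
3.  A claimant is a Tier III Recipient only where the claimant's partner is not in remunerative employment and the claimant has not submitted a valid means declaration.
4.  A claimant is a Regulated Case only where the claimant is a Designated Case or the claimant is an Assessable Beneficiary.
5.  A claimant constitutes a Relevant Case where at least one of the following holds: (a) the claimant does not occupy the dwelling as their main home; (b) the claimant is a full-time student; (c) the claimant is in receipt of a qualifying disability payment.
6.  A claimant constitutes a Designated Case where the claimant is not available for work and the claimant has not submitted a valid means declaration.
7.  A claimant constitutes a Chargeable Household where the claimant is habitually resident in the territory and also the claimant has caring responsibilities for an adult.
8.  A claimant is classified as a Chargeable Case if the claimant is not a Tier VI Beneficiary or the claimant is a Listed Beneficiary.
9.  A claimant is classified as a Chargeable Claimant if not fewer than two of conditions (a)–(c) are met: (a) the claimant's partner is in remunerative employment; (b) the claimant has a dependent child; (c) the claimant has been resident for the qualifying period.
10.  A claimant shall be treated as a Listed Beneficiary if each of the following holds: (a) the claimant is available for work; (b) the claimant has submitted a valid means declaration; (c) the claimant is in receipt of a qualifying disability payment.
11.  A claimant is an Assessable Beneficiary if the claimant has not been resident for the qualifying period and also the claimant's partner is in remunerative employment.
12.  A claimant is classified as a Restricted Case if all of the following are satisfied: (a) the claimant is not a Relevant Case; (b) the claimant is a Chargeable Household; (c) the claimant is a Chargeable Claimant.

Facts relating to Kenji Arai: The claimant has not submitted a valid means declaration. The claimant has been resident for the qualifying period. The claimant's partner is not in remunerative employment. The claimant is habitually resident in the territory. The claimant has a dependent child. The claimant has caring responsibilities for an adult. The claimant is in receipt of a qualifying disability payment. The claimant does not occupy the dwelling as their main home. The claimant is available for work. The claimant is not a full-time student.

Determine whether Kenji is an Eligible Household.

Yes

paragraph 5 — Relevant Case: [the claimant does not occupy the dwelling as their main home? yes] OR [the claimant is a full-time student? no] OR [the claimant is in receipt of a qualifying disability payment? yes] → satisfied.
paragraph 7 — Chargeable Household: [the claimant is habitually resident in the territory? yes] AND [the claimant has caring responsibilities for an adult? yes] → satisfied.
paragraph 9 — Chargeable Claimant: the claimant's partner is in remunerative employment? no; the claimant has a dependent child? yes; the claimant has been resident for the qualifying period? yes — 2 of 3 hold (need ≥2) → satisfied.
paragraph 12 — Restricted Case: [not a Relevant Case (paragraph 5)? no] AND [Chargeable Household (paragraph 7)? yes] AND [Chargeable Claimant (paragraph 9)? yes] → not satisfied.
paragraph 6 — Designated Case: [the claimant is not available for work? no] AND [the claimant has not submitted a valid means declaration? yes] → not satisfied.
paragraph 11 — Assessable Beneficiary: [the claimant has not been resident for the qualifying period? no] AND [the claimant's partner is in remunerative employment? no] → not satisfied.
paragraph 4 — Regulated Case: [Designated Case (paragraph 6)? no] OR [Assessable Beneficiary (paragraph 11)? no] → not satisfied.
paragraph 2 — Tier VI Beneficiary: [the claimant is not a full-time student? yes] OR [the claimant has no caring responsibilities for an adult? no] → satisfied.
paragraph 10 — Listed Beneficiary: [the claimant is available for work? yes] AND [the claimant has submitted a valid means declaration? no] AND [the claimant is in receipt of a qualifying disability payment? yes] → not satisfied.
paragraph 8 — Chargeable Case: [not a Tier VI Beneficiary (paragraph 2)? no] OR [Listed Beneficiary (paragraph 10)? no] → not satisfied.
paragraph 1 — Eligible Household: Restricted Case (paragraph 12)? no; not a Regulated Case (paragraph 4)? yes; not a Chargeable Case (paragraph 8)? yes — 2 of 3 hold (need ≥2) → satisfied.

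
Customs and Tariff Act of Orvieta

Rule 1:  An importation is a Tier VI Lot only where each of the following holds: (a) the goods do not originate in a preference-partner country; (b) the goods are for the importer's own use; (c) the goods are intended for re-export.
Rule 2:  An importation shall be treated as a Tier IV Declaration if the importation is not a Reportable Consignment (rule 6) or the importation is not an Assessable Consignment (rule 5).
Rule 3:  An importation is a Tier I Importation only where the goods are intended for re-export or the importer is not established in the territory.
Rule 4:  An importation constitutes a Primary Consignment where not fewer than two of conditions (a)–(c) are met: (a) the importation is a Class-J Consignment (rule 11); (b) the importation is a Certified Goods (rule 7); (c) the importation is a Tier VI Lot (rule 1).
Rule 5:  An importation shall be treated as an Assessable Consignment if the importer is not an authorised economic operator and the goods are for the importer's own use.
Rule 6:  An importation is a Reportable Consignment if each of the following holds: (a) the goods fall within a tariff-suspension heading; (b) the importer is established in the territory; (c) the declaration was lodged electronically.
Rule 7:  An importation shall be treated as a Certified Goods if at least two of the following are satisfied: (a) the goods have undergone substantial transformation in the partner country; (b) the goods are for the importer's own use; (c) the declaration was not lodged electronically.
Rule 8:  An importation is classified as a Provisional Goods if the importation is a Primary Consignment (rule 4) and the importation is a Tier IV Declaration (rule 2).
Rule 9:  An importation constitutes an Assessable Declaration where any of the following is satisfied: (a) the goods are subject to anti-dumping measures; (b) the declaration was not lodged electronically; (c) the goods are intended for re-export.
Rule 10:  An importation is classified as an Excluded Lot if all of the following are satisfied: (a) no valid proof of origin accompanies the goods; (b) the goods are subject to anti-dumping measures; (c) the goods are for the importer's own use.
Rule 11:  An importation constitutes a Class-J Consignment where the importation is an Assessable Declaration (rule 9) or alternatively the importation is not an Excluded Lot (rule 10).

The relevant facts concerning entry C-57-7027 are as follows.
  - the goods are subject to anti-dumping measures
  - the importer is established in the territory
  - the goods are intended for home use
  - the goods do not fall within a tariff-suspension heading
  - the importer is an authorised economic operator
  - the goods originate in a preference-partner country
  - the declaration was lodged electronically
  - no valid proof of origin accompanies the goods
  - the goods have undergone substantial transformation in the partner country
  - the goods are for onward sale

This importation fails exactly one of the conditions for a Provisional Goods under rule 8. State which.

Primary Consignment

rule 9 — Assessable Declaration: [the goods are subject to anti-dumping measures? yes] OR [the declaration was not lodged electronically? no] OR [the goods are intended for re-export? no] → satisfied.
rule 10 — Excluded Lot: [no valid proof of origin accompanies the goods? yes] AND [the goods are subject to anti-dumping measures? yes] AND [the goods are for the importer's own use? no] → not satisfied.
rule 11 — Class-J Consignment: [Assessable Declaration (rule 9)? yes] OR [not an Excluded Lot (rule 10)? yes] → satisfied.
rule 7 — Certified Goods: the goods have undergone substantial transformation in the partner country? yes; the goods are for the importer's own use? no; the declaration was not lodged electronically? no — 1 of 3 hold (need ≥2) → not satisfied.
rule 1 — Tier VI Lot: [the goods do not originate in a preference-partner country? no] AND [the goods are for the importer's own use? no] AND [the goods are intended for re-export? no] → not satisfied.
rule 4 — Primary Consignment: Class-J Consignment (rule 11)? yes; Certified Goods (rule 7)? no; Tier VI Lot (rule 1)? no — 1 of 3 hold (need ≥2) → not satisfied.
rule 6 — Reportable Consignment: [the goods fall within a tariff-suspension heading? no] AND [the importer is established in the territory? yes] AND [the declaration was lodged electronically? yes] → not satisfied.
rule 5 — Assessable Consignment: [the importer is not an authorised economic operator? no] AND [the goods are for the importer's own use? no] → not satisfied.
rule 2 — Tier IV Declaration: [not a Reportable Consignment (rule 6)? yes] OR [not an Assessable Consignment (rule 5)? yes] → satisfied.
rule 8 — Provisional Goods: [Primary Consignment (rule 4)? no] AND [Tier IV Declaration (rule 2)? yes] → not satisfied.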